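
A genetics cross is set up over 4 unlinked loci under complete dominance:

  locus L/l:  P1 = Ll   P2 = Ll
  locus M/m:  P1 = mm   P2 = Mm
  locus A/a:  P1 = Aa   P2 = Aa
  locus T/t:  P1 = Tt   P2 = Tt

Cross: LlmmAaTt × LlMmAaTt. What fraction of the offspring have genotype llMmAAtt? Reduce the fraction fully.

LlmmAaTt gametes: LmAT×2, LmAt×2, LmaT×2, Lmat×2, lmAT×2, lmAt×2, lmaT×2, lmat×2
LlMmAaTt gametes: LMAT×1, LMAt×1, LMaT×1, LMat×1, LmAT×1, LmAt×1, LmaT×1, Lmat×1, lMAT×1, lMAt×1, lMaT×1, lMat×1, lmAT×1, lmAt×1, lmaT×1, lmat×1
LlmmAaTt×LlMmAaTt grid (16·16=256): LLMmAATT=2 LLMmAATt=4 LLMmAAtt=2 LLMmAaTT=4 LLMmAaTt=8 LLMmAatt=4 LLMmaaTT=2 LLMmaaTt=4 LLMmaatt=2 LLmmAATT=2 LLmmAATt=4 LLmmAAtt=2 LLmmAaTT=4 LLmmAaTt=8 LLmmAatt=4 LLmmaaTT=2 LLmmaaTt=4 LLmmaatt=2 LlMmAATT=4 LlMmAATt=8 LlMmAAtt=4 LlMmAaTT=8 LlMmAaTt=16 LlMmAatt=8 LlMmaaTT=4 LlMmaaTt=8 LlMmaatt=4 LlmmAATT=4 LlmmAATt=8 LlmmAAtt=4 LlmmAaTT=8 LlmmAaTt=16 LlmmAatt=8 LlmmaaTT=4 LlmmaaTt=8 Llmmaatt=4 llMmAATT=2 llMmAATt=4 llMmAAtt=2 llMmAaTT=4 llMmAaTt=8 llMmAatt=4 llMmaaTT=2 llMmaaTt=4 llMmaatt=2 llmmAATT=2 llmmAATt=4 llmmAAtt=2 llmmAaTT=4 llmmAaTt=8 llmmAatt=4 llmmaaTT=2 llmmaaTt=4 llmmaatt=2
llMmAAtt hits 2/256; gcd=2; 2÷2/256÷2 = 1/128

P(llMmAAtt) = 1/128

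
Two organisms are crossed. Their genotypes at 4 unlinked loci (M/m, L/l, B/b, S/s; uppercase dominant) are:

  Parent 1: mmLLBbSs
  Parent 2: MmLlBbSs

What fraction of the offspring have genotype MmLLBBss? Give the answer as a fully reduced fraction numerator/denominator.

P(MmLLBBss) = 1/64

mmLLBbSs gametes: mLBS×4, mLBs×4, mLbS×4, mLbs×4
MmLlBbSs gametes: MLBS×1, MLBs×1, MLbS×1, MLbs×1, MlBS×1, MlBs×1, MlbS×1, Mlbs×1, mLBS×1, mLBs×1, mLbS×1, mLbs×1, mlBS×1, mlBs×1, mlbS×1, mlbs×1
mmLLBbSs×MmLlBbSs grid (16·16=256): MmLLBBSS=4 MmLLBBSs=8 MmLLBBss=4 MmLLBbSS=8 MmLLBbSs=16 MmLLBbss=8 MmLLbbSS=4 MmLLbbSs=8 MmLLbbss=4 MmLlBBSS=4 MmLlBBSs=8 MmLlBBss=4 MmLlBbSS=8 MmLlBbSs=16 MmLlBbss=8 MmLlbbSS=4 MmLlbbSs=8 MmLlbbss=4 mmLLBBSS=4 mmLLBBSs=8 mmLLBBss=4 mmLLBbSS=8 mmLLBbSs=16 mmLLBbss=8 mmLLbbSS=4 mmLLbbSs=8 mmLLbbss=4 mmLlBBSS=4 mmLlBBSs=8 mmLlBBss=4 mmLlBbSS=8 mmLlBbSs=16 mmLlBbss=8 mmLlbbSS=4 mmLlbbSs=8 mmLlbbss=4
MmLLBBss hits 4/256; gcd=4; 4÷4/256÷4 = 1/64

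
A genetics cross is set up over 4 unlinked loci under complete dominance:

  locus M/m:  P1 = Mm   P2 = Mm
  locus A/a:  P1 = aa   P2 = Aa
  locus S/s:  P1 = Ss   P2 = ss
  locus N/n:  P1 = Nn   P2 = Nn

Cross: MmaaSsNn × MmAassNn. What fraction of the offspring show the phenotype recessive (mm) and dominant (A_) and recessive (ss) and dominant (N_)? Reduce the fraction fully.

MmaaSsNn gametes: MaSN×2, MaSn×2, MasN×2, Masn×2, maSN×2, maSn×2, masN×2, masn×2
MmAassNn gametes: MAsN×2, MAsn×2, MasN×2, Masn×2, mAsN×2, mAsn×2, masN×2, masn×2
MmaaSsNn×MmAassNn grid (16·16=256): MMAaSsNN=4 MMAaSsNn=8 MMAaSsnn=4 MMAassNN=4 MMAassNn=8 MMAassnn=4 MMaaSsNN=4 MMaaSsNn=8 MMaaSsnn=4 MMaassNN=4 MMaassNn=8 MMaassnn=4 MmAaSsNN=8 MmAaSsNn=16 MmAaSsnn=8 MmAassNN=8 MmAassNn=16 MmAassnn=8 MmaaSsNN=8 MmaaSsNn=16 MmaaSsnn=8 MmaassNN=8 MmaassNn=16 Mmaassnn=8 mmAaSsNN=4 mmAaSsNn=8 mmAaSsnn=4 mmAassNN=4 mmAassNn=8 mmAassnn=4 mmaaSsNN=4 mmaaSsNn=8 mmaaSsnn=4 mmaassNN=4 mmaassNn=8 mmaassnn=4
mm A_ ss N_ hits 12/256; gcd=4; 12÷4/256÷4 = 3/64

P(mm A_ ss N_) = 3/64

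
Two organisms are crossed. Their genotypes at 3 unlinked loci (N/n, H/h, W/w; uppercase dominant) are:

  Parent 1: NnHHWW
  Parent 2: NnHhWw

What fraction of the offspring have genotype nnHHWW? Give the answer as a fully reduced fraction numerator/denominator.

NnHHWW gametes: NHW×4, nHW×4
NnHhWw gametes: NHW×1, NHw×1, NhW×1, Nhw×1, nHW×1, nHw×1, nhW×1, nhw×1
NnHHWW×NnHhWw grid (8·8=64): NNHHWW=4 NNHHWw=4 NNHhWW=4 NNHhWw=4 NnHHWW=8 NnHHWw=8 NnHhWW=8 NnHhWw=8 nnHHWW=4 nnHHWw=4 nnHhWW=4 nnHhWw=4
nnHHWW hits 4/64; gcd=4; 4÷4/64÷4 = 1/16

P(nnHHWW) = 1/16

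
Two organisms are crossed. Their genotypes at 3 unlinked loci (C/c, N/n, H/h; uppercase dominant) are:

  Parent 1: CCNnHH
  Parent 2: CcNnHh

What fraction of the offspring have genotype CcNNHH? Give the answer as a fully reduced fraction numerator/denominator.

P(CcNNHH) = 1/16

CCNnHH gametes: CNH×4, CnH×4
CcNnHh gametes: CNH×1, CNh×1, CnH×1, Cnh×1, cNH×1, cNh×1, cnH×1, cnh×1
CCNnHH×CcNnHh grid (8·8=64): CCNNHH=4 CCNNHh=4 CCNnHH=8 CCNnHh=8 CCnnHH=4 CCnnHh=4 CcNNHH=4 CcNNHh=4 CcNnHH=8 CcNnHh=8 CcnnHH=4 CcnnHh=4
CcNNHH hits 4/64; gcd=4; 4÷4/64÷4 = 1/16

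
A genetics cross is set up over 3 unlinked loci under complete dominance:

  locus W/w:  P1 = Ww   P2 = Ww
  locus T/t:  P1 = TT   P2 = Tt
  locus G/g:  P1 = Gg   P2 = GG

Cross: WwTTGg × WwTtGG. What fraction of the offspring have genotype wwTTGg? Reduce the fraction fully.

P(wwTTGg) = 1/16

WwTTGg gametes: WTG×2, WTg×2, wTG×2, wTg×2
WwTtGG gametes: WTG×2, WtG×2, wTG×2, wtG×2
WwTTGg×WwTtGG grid (8·8=64): WWTTGG=4 WWTTGg=4 WWTtGG=4 WWTtGg=4 WwTTGG=8 WwTTGg=8 WwTtGG=8 WwTtGg=8 wwTTGG=4 wwTTGg=4 wwTtGG=4 wwTtGg=4
wwTTGg hits 4/64; gcd=4; 4÷4/64÷4 = 1/16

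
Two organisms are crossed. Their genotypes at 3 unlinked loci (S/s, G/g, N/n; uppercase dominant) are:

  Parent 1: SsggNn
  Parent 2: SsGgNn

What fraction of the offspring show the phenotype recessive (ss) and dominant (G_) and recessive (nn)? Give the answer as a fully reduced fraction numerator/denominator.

P(ss G_ nn) = 1/32

SsggNn gametes: SgN×2, Sgn×2, sgN×2, sgn×2
SsGgNn gametes: SGN×1, SGn×1, SgN×1, Sgn×1, sGN×1, sGn×1, sgN×1, sgn×1
SsggNn×SsGgNn grid (8·8=64): SSGgNN=2 SSGgNn=4 SSGgnn=2 SSggNN=2 SSggNn=4 SSggnn=2 SsGgNN=4 SsGgNn=8 SsGgnn=4 SsggNN=4 SsggNn=8 Ssggnn=4 ssGgNN=2 ssGgNn=4 ssGgnn=2 ssggNN=2 ssggNn=4 ssggnn=2
ss G_ nn hits 2/64; gcd=2; 2÷2/64÷2 = 1/32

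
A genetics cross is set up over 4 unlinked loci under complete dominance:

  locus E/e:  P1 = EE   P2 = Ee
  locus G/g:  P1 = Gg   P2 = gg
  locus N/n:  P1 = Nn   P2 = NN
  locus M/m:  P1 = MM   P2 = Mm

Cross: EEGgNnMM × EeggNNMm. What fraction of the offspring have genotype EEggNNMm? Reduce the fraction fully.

P(EEggNNMm) = 1/16

EEGgNnMM gametes: EGNM×4, EGnM×4, EgNM×4, EgnM×4
EeggNNMm gametes: EgNM×4, EgNm×4, egNM×4, egNm×4
EEGgNnMM×EeggNNMm grid (16·16=256): EEGgNNMM=16 EEGgNNMm=16 EEGgNnMM=16 EEGgNnMm=16 EEggNNMM=16 EEggNNMm=16 EEggNnMM=16 EEggNnMm=16 EeGgNNMM=16 EeGgNNMm=16 EeGgNnMM=16 EeGgNnMm=16 EeggNNMM=16 EeggNNMm=16 EeggNnMM=16 EeggNnMm=16
EEggNNMm hits 16/256; gcd=16; 16÷16/256÷16 = 1/16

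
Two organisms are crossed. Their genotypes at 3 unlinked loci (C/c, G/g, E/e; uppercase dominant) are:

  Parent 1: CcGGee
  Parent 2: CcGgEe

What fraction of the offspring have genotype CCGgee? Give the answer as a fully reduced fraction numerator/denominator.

P(CCGgee) = 1/16

CcGGee gametes: CGe×4, cGe×4
CcGgEe gametes: CGE×1, CGe×1, CgE×1, Cge×1, cGE×1, cGe×1, cgE×1, cge×1
CcGGee×CcGgEe grid (8·8=64): CCGGEe=4 CCGGee=4 CCGgEe=4 CCGgee=4 CcGGEe=8 CcGGee=8 CcGgEe=8 CcGgee=8 ccGGEe=4 ccGGee=4 ccGgEe=4 ccGgee=4
CCGgee hits 4/64; gcd=4; 4÷4/64÷4 = 1/16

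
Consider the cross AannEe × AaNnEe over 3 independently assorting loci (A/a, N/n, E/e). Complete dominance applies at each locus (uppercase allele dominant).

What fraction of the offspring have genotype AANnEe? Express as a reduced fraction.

P(AANnEe) = 1/16

AannEe gametes: AnE×2, Ane×2, anE×2, ane×2
AaNnEe gametes: ANE×1, ANe×1, AnE×1, Ane×1, aNE×1, aNe×1, anE×1, ane×1
AannEe×AaNnEe grid (8·8=64): AANnEE=2 AANnEe=4 AANnee=2 AAnnEE=2 AAnnEe=4 AAnnee=2 AaNnEE=4 AaNnEe=8 AaNnee=4 AannEE=4 AannEe=8 Aannee=4 aaNnEE=2 aaNnEe=4 aaNnee=2 aannEE=2 aannEe=4 aannee=2
AANnEe hits 4/64; gcd=4; 4÷4/64÷4 = 1/16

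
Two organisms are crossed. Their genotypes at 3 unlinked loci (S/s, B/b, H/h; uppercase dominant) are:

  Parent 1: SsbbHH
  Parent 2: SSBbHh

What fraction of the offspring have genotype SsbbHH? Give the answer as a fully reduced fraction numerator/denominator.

P(SsbbHH) = 1/8

SsbbHH gametes: SbH×4, sbH×4
SSBbHh gametes: SBH×2, SBh×2, SbH×2, Sbh×2
SsbbHH×SSBbHh grid (8·8=64): SSBbHH=8 SSBbHh=8 SSbbHH=8 SSbbHh=8 SsBbHH=8 SsBbHh=8 SsbbHH=8 SsbbHh=8
SsbbHH hits 8/64; gcd=8; 8÷8/64÷8 = 1/8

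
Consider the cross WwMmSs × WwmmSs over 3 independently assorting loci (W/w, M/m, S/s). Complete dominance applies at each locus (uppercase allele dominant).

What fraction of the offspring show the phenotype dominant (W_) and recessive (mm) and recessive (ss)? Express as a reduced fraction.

P(W_ mm ss) = 3/32

WwMmSs gametes: WMS×1, WMs×1, WmS×1, Wms×1, wMS×1, wMs×1, wmS×1, wms×1
WwmmSs gametes: WmS×2, Wms×2, wmS×2, wms×2
WwMmSs×WwmmSs grid (8·8=64): WWMmSS=2 WWMmSs=4 WWMmss=2 WWmmSS=2 WWmmSs=4 WWmmss=2 WwMmSS=4 WwMmSs=8 WwMmss=4 WwmmSS=4 WwmmSs=8 Wwmmss=4 wwMmSS=2 wwMmSs=4 wwMmss=2 wwmmSS=2 wwmmSs=4 wwmmss=2
W_ mm ss hits 6/64; gcd=2; 6÷2/64÷2 = 3/32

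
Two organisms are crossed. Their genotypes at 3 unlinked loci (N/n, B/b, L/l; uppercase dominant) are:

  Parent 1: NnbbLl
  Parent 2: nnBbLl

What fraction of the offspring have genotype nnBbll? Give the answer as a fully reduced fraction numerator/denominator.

P(nnBbll) = 1/16

NnbbLl gametes: NbL×2, Nbl×2, nbL×2, nbl×2
nnBbLl gametes: nBL×2, nBl×2, nbL×2, nbl×2
NnbbLl×nnBbLl grid (8·8=64): NnBbLL=4 NnBbLl=8 NnBbll=4 NnbbLL=4 NnbbLl=8 Nnbbll=4 nnBbLL=4 nnBbLl=8 nnBbll=4 nnbbLL=4 nnbbLl=8 nnbbll=4
nnBbll hits 4/64; gcd=4; 4÷4/64÷4 = 1/16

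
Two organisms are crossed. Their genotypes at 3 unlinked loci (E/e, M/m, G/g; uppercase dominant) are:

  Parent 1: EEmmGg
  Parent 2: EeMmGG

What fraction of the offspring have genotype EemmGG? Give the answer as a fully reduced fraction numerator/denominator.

EEmmGg gametes: EmG×4, Emg×4
EeMmGG gametes: EMG×2, EmG×2, eMG×2, emG×2
EEmmGg×EeMmGG grid (8·8=64): EEMmGG=8 EEMmGg=8 EEmmGG=8 EEmmGg=8 EeMmGG=8 EeMmGg=8 EemmGG=8 EemmGg=8
EemmGG hits 8/64; gcd=8; 8÷8/64÷8 = 1/8

P(EemmGG) = 1/8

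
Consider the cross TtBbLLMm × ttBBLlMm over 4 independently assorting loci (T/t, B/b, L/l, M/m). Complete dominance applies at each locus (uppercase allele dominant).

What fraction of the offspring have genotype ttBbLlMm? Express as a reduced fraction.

TtBbLLMm gametes: TBLM×2, TBLm×2, TbLM×2, TbLm×2, tBLM×2, tBLm×2, tbLM×2, tbLm×2
ttBBLlMm gametes: tBLM×4, tBLm×4, tBlM×4, tBlm×4
TtBbLLMm×ttBBLlMm grid (16·16=256): TtBBLLMM=8 TtBBLLMm=16 TtBBLLmm=8 TtBBLlMM=8 TtBBLlMm=16 TtBBLlmm=8 TtBbLLMM=8 TtBbLLMm=16 TtBbLLmm=8 TtBbLlMM=8 TtBbLlMm=16 TtBbLlmm=8 ttBBLLMM=8 ttBBLLMm=16 ttBBLLmm=8 ttBBLlMM=8 ttBBLlMm=16 ttBBLlmm=8 ttBbLLMM=8 ttBbLLMm=16 ttBbLLmm=8 ttBbLlMM=8 ttBbLlMm=16 ttBbLlmm=8
ttBbLlMm hits 16/256; gcd=16; 16÷16/256÷16 = 1/16

P(ttBbLlMm) = 1/16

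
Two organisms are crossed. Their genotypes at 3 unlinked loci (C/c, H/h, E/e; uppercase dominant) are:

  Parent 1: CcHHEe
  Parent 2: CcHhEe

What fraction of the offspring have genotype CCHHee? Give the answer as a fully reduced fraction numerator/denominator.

P(CCHHee) = 1/32

CcHHEe gametes: CHE×2, CHe×2, cHE×2, cHe×2
CcHhEe gametes: CHE×1, CHe×1, ChE×1, Che×1, cHE×1, cHe×1, chE×1, che×1
CcHHEe×CcHhEe grid (8·8=64): CCHHEE=2 CCHHEe=4 CCHHee=2 CCHhEE=2 CCHhEe=4 CCHhee=2 CcHHEE=4 CcHHEe=8 CcHHee=4 CcHhEE=4 CcHhEe=8 CcHhee=4 ccHHEE=2 ccHHEe=4 ccHHee=2 ccHhEE=2 ccHhEe=4 ccHhee=2
CCHHee hits 2/64; gcd=2; 2÷2/64÷2 = 1/32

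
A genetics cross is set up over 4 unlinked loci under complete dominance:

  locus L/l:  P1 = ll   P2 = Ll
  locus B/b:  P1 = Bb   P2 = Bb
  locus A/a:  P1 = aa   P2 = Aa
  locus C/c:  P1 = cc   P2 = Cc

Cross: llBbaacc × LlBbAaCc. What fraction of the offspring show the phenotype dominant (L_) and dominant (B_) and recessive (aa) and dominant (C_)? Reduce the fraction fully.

llBbaacc gametes: lBac×8, lbac×8
LlBbAaCc gametes: LBAC×1, LBAc×1, LBaC×1, LBac×1, LbAC×1, LbAc×1, LbaC×1, Lbac×1, lBAC×1, lBAc×1, lBaC×1, lBac×1, lbAC×1, lbAc×1, lbaC×1, lbac×1
llBbaacc×LlBbAaCc grid (16·16=256): LlBBAaCc=8 LlBBAacc=8 LlBBaaCc=8 LlBBaacc=8 LlBbAaCc=16 LlBbAacc=16 LlBbaaCc=16 LlBbaacc=16 LlbbAaCc=8 LlbbAacc=8 LlbbaaCc=8 Llbbaacc=8 llBBAaCc=8 llBBAacc=8 llBBaaCc=8 llBBaacc=8 llBbAaCc=16 llBbAacc=16 llBbaaCc=16 llBbaacc=16 llbbAaCc=8 llbbAacc=8 llbbaaCc=8 llbbaacc=8
L_ B_ aa C_ hits 24/256; gcd=8; 24÷8/256÷8 = 3/32

P(L_ B_ aa C_) = 3/32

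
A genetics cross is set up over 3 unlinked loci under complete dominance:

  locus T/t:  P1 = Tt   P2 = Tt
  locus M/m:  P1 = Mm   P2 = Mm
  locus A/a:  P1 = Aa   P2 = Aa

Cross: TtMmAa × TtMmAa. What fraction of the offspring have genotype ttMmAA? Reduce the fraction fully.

TtMmAa gametes: TMA×1, TMa×1, TmA×1, Tma×1, tMA×1, tMa×1, tmA×1, tma×1
TtMmAa gametes: TMA×1, TMa×1, TmA×1, Tma×1, tMA×1, tMa×1, tmA×1, tma×1
TtMmAa×TtMmAa grid (8·8=64): TTMMAA=1 TTMMAa=2 TTMMaa=1 TTMmAA=2 TTMmAa=4 TTMmaa=2 TTmmAA=1 TTmmAa=2 TTmmaa=1 TtMMAA=2 TtMMAa=4 TtMMaa=2 TtMmAA=4 TtMmAa=8 TtMmaa=4 TtmmAA=2 TtmmAa=4 Ttmmaa=2 ttMMAA=1 ttMMAa=2 ttMMaa=1 ttMmAA=2 ttMmAa=4 ttMmaa=2 ttmmAA=1 ttmmAa=2 ttmmaa=1
ttMmAA hits 2/64; gcd=2; 2÷2/64÷2 = 1/32

P(ttMmAA) = 1/32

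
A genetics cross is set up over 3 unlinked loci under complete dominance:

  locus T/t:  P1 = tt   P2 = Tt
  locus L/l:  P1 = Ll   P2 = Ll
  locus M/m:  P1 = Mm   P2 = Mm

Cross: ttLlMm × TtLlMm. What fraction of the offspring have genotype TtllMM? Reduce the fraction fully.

P(TtllMM) = 1/32

ttLlMm gametes: tLM×2, tLm×2, tlM×2, tlm×2
TtLlMm gametes: TLM×1, TLm×1, TlM×1, Tlm×1, tLM×1, tLm×1, tlM×1, tlm×1
ttLlMm×TtLlMm grid (8·8=64): TtLLMM=2 TtLLMm=4 TtLLmm=2 TtLlMM=4 TtLlMm=8 TtLlmm=4 TtllMM=2 TtllMm=4 Ttllmm=2 ttLLMM=2 ttLLMm=4 ttLLmm=2 ttLlMM=4 ttLlMm=8 ttLlmm=4 ttllMM=2 ttllMm=4 ttllmm=2
TtllMM hits 2/64; gcd=2; 2÷2/64÷2 = 1/32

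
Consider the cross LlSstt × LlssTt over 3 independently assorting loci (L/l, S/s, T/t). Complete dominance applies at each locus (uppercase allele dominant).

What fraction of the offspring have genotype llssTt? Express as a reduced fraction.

LlSstt gametes: LSt×2, Lst×2, lSt×2, lst×2
LlssTt gametes: LsT×2, Lst×2, lsT×2, lst×2
LlSstt×LlssTt grid (8·8=64): LLSsTt=4 LLSstt=4 LLssTt=4 LLsstt=4 LlSsTt=8 LlSstt=8 LlssTt=8 Llsstt=8 llSsTt=4 llSstt=4 llssTt=4 llsstt=4
llssTt hits 4/64; gcd=4; 4÷4/64÷4 = 1/16

P(llssTt) = 1/16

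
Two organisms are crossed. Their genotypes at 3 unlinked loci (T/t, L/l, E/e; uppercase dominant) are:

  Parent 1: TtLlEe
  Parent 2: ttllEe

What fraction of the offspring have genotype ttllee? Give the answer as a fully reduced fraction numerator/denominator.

TtLlEe gametes: TLE×1, TLe×1, TlE×1, Tle×1, tLE×1, tLe×1, tlE×1, tle×1
ttllEe gametes: tlE×4, tle×4
TtLlEe×ttllEe grid (8·8=64): TtLlEE=4 TtLlEe=8 TtLlee=4 TtllEE=4 TtllEe=8 Ttllee=4 ttLlEE=4 ttLlEe=8 ttLlee=4 ttllEE=4 ttllEe=8 ttllee=4
ttllee hits 4/64; gcd=4; 4÷4/64÷4 = 1/16

P(ttllee) = 1/16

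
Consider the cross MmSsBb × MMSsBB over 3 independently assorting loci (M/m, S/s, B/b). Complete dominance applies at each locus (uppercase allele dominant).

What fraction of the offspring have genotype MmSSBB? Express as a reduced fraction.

P(MmSSBB) = 1/16

MmSsBb gametes: MSB×1, MSb×1, MsB×1, Msb×1, mSB×1, mSb×1, msB×1, msb×1
MMSsBB gametes: MSB×4, MsB×4
MmSsBb×MMSsBB grid (8·8=64): MMSSBB=4 MMSSBb=4 MMSsBB=8 MMSsBb=8 MMssBB=4 MMssBb=4 MmSSBB=4 MmSSBb=4 MmSsBB=8 MmSsBb=8 MmssBB=4 MmssBb=4
MmSSBB hits 4/64; gcd=4; 4÷4/64÷4 = 1/16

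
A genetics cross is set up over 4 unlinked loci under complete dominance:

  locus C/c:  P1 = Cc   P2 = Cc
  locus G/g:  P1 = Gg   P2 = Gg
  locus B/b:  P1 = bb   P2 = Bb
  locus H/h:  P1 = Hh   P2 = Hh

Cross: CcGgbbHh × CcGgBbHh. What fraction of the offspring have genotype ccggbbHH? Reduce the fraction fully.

P(ccggbbHH) = 1/128

CcGgbbHh gametes: CGbH×2, CGbh×2, CgbH×2, Cgbh×2, cGbH×2, cGbh×2, cgbH×2, cgbh×2
CcGgBbHh gametes: CGBH×1, CGBh×1, CGbH×1, CGbh×1, CgBH×1, CgBh×1, CgbH×1, Cgbh×1, cGBH×1, cGBh×1, cGbH×1, cGbh×1, cgBH×1, cgBh×1, cgbH×1, cgbh×1
CcGgbbHh×CcGgBbHh grid (16·16=256): CCGGBbHH=2 CCGGBbHh=4 CCGGBbhh=2 CCGGbbHH=2 CCGGbbHh=4 CCGGbbhh=2 CCGgBbHH=4 CCGgBbHh=8 CCGgBbhh=4 CCGgbbHH=4 CCGgbbHh=8 CCGgbbhh=4 CCggBbHH=2 CCggBbHh=4 CCggBbhh=2 CCggbbHH=2 CCggbbHh=4 CCggbbhh=2 CcGGBbHH=4 CcGGBbHh=8 CcGGBbhh=4 CcGGbbHH=4 CcGGbbHh=8 CcGGbbhh=4 CcGgBbHH=8 CcGgBbHh=16 CcGgBbhh=8 CcGgbbHH=8 CcGgbbHh=16 CcGgbbhh=8 CcggBbHH=4 CcggBbHh=8 CcggBbhh=4 CcggbbHH=4 CcggbbHh=8 Ccggbbhh=4 ccGGBbHH=2 ccGGBbHh=4 ccGGBbhh=2 ccGGbbHH=2 ccGGbbHh=4 ccGGbbhh=2 ccGgBbHH=4 ccGgBbHh=8 ccGgBbhh=4 ccGgbbHH=4 ccGgbbHh=8 ccGgbbhh=4 ccggBbHH=2 ccggBbHh=4 ccggBbhh=2 ccggbbHH=2 ccggbbHh=4 ccggbbhh=2
ccggbbHH hits 2/256; gcd=2; 2÷2/256÷2 = 1/128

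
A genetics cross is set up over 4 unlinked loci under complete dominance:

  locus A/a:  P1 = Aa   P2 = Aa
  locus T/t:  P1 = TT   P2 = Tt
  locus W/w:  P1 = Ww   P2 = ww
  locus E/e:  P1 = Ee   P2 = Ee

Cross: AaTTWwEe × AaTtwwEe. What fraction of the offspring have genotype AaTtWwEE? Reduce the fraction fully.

AaTTWwEe gametes: ATWE×2, ATWe×2, ATwE×2, ATwe×2, aTWE×2, aTWe×2, aTwE×2, aTwe×2
AaTtwwEe gametes: ATwE×2, ATwe×2, AtwE×2, Atwe×2, aTwE×2, aTwe×2, atwE×2, atwe×2
AaTTWwEe×AaTtwwEe grid (16·16=256): AATTWwEE=4 AATTWwEe=8 AATTWwee=4 AATTwwEE=4 AATTwwEe=8 AATTwwee=4 AATtWwEE=4 AATtWwEe=8 AATtWwee=4 AATtwwEE=4 AATtwwEe=8 AATtwwee=4 AaTTWwEE=8 AaTTWwEe=16 AaTTWwee=8 AaTTwwEE=8 AaTTwwEe=16 AaTTwwee=8 AaTtWwEE=8 AaTtWwEe=16 AaTtWwee=8 AaTtwwEE=8 AaTtwwEe=16 AaTtwwee=8 aaTTWwEE=4 aaTTWwEe=8 aaTTWwee=4 aaTTwwEE=4 aaTTwwEe=8 aaTTwwee=4 aaTtWwEE=4 aaTtWwEe=8 aaTtWwee=4 aaTtwwEE=4 aaTtwwEe=8 aaTtwwee=4
AaTtWwEE hits 8/256; gcd=8; 8÷8/256÷8 = 1/32

P(AaTtWwEE) = 1/32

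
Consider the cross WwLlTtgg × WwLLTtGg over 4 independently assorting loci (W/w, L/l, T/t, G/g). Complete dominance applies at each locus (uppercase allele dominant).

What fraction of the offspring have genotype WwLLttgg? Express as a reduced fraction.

P(WwLLttgg) = 1/32

WwLlTtgg gametes: WLTg×2, WLtg×2, WlTg×2, Wltg×2, wLTg×2, wLtg×2, wlTg×2, wltg×2
WwLLTtGg gametes: WLTG×2, WLTg×2, WLtG×2, WLtg×2, wLTG×2, wLTg×2, wLtG×2, wLtg×2
WwLlTtgg×WwLLTtGg grid (16·16=256): WWLLTTGg=4 WWLLTTgg=4 WWLLTtGg=8 WWLLTtgg=8 WWLLttGg=4 WWLLttgg=4 WWLlTTGg=4 WWLlTTgg=4 WWLlTtGg=8 WWLlTtgg=8 WWLlttGg=4 WWLlttgg=4 WwLLTTGg=8 WwLLTTgg=8 WwLLTtGg=16 WwLLTtgg=16 WwLLttGg=8 WwLLttgg=8 WwLlTTGg=8 WwLlTTgg=8 WwLlTtGg=16 WwLlTtgg=16 WwLlttGg=8 WwLlttgg=8 wwLLTTGg=4 wwLLTTgg=4 wwLLTtGg=8 wwLLTtgg=8 wwLLttGg=4 wwLLttgg=4 wwLlTTGg=4 wwLlTTgg=4 wwLlTtGg=8 wwLlTtgg=8 wwLlttGg=4 wwLlttgg=4
WwLLttgg hits 8/256; gcd=8; 8÷8/256÷8 = 1/32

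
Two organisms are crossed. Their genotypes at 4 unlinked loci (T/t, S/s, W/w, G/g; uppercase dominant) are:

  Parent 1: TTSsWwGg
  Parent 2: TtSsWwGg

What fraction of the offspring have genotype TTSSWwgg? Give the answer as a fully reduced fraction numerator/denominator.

P(TTSSWwgg) = 1/64

TTSsWwGg gametes: TSWG×2, TSWg×2, TSwG×2, TSwg×2, TsWG×2, TsWg×2, TswG×2, Tswg×2
TtSsWwGg gametes: TSWG×1, TSWg×1, TSwG×1, TSwg×1, TsWG×1, TsWg×1, TswG×1, Tswg×1, tSWG×1, tSWg×1, tSwG×1, tSwg×1, tsWG×1, tsWg×1, tswG×1, tswg×1
TTSsWwGg×TtSsWwGg grid (16·16=256): TTSSWWGG=2 TTSSWWGg=4 TTSSWWgg=2 TTSSWwGG=4 TTSSWwGg=8 TTSSWwgg=4 TTSSwwGG=2 TTSSwwGg=4 TTSSwwgg=2 TTSsWWGG=4 TTSsWWGg=8 TTSsWWgg=4 TTSsWwGG=8 TTSsWwGg=16 TTSsWwgg=8 TTSswwGG=4 TTSswwGg=8 TTSswwgg=4 TTssWWGG=2 TTssWWGg=4 TTssWWgg=2 TTssWwGG=4 TTssWwGg=8 TTssWwgg=4 TTsswwGG=2 TTsswwGg=4 TTsswwgg=2 TtSSWWGG=2 TtSSWWGg=4 TtSSWWgg=2 TtSSWwGG=4 TtSSWwGg=8 TtSSWwgg=4 TtSSwwGG=2 TtSSwwGg=4 TtSSwwgg=2 TtSsWWGG=4 TtSsWWGg=8 TtSsWWgg=4 TtSsWwGG=8 TtSsWwGg=16 TtSsWwgg=8 TtSswwGG=4 TtSswwGg=8 TtSswwgg=4 TtssWWGG=2 TtssWWGg=4 TtssWWgg=2 TtssWwGG=4 TtssWwGg=8 TtssWwgg=4 TtsswwGG=2 TtsswwGg=4 Ttsswwgg=2
TTSSWwgg hits 4/256; gcd=4; 4÷4/256÷4 = 1/64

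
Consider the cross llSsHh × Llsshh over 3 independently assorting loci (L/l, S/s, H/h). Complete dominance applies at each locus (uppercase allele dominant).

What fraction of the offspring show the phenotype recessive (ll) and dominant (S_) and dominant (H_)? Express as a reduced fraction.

llSsHh gametes: lSH×2, lSh×2, lsH×2, lsh×2
Llsshh gametes: Lsh×4, lsh×4
llSsHh×Llsshh grid (8·8=64): LlSsHh=8 LlSshh=8 LlssHh=8 Llsshh=8 llSsHh=8 llSshh=8 llssHh=8 llsshh=8
ll S_ H_ hits 8/64; gcd=8; 8÷8/64÷8 = 1/8

P(ll S_ H_) = 1/8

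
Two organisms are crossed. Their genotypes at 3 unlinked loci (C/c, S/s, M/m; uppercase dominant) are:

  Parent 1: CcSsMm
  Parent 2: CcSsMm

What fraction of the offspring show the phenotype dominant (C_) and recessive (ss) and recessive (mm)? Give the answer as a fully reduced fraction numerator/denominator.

CcSsMm gametes: CSM×1, CSm×1, CsM×1, Csm×1, cSM×1, cSm×1, csM×1, csm×1
CcSsMm gametes: CSM×1, CSm×1, CsM×1, Csm×1, cSM×1, cSm×1, csM×1, csm×1
CcSsMm×CcSsMm grid (8·8=64): CCSSMM=1 CCSSMm=2 CCSSmm=1 CCSsMM=2 CCSsMm=4 CCSsmm=2 CCssMM=1 CCssMm=2 CCssmm=1 CcSSMM=2 CcSSMm=4 CcSSmm=2 CcSsMM=4 CcSsMm=8 CcSsmm=4 CcssMM=2 CcssMm=4 Ccssmm=2 ccSSMM=1 ccSSMm=2 ccSSmm=1 ccSsMM=2 ccSsMm=4 ccSsmm=2 ccssMM=1 ccssMm=2 ccssmm=1
C_ ss mm hits 3/64; gcd=1; 3÷1/64÷1 = 3/64

P(C_ ss mm) = 3/64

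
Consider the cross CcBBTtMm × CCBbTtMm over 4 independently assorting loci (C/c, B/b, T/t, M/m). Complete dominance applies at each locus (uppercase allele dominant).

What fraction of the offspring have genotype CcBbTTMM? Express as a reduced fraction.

CcBBTtMm gametes: CBTM×2, CBTm×2, CBtM×2, CBtm×2, cBTM×2, cBTm×2, cBtM×2, cBtm×2
CCBbTtMm gametes: CBTM×2, CBTm×2, CBtM×2, CBtm×2, CbTM×2, CbTm×2, CbtM×2, Cbtm×2
CcBBTtMm×CCBbTtMm grid (16·16=256): CCBBTTMM=4 CCBBTTMm=8 CCBBTTmm=4 CCBBTtMM=8 CCBBTtMm=16 CCBBTtmm=8 CCBBttMM=4 CCBBttMm=8 CCBBttmm=4 CCBbTTMM=4 CCBbTTMm=8 CCBbTTmm=4 CCBbTtMM=8 CCBbTtMm=16 CCBbTtmm=8 CCBbttMM=4 CCBbttMm=8 CCBbttmm=4 CcBBTTMM=4 CcBBTTMm=8 CcBBTTmm=4 CcBBTtMM=8 CcBBTtMm=16 CcBBTtmm=8 CcBBttMM=4 CcBBttMm=8 CcBBttmm=4 CcBbTTMM=4 CcBbTTMm=8 CcBbTTmm=4 CcBbTtMM=8 CcBbTtMm=16 CcBbTtmm=8 CcBbttMM=4 CcBbttMm=8 CcBbttmm=4
CcBbTTMM hits 4/256; gcd=4; 4÷4/256÷4 = 1/64

P(CcBbTTMM) = 1/64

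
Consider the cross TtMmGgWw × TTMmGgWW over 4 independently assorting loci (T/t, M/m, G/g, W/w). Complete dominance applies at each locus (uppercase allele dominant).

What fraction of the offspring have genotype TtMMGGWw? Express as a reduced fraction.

TtMmGgWw gametes: TMGW×1, TMGw×1, TMgW×1, TMgw×1, TmGW×1, TmGw×1, TmgW×1, Tmgw×1, tMGW×1, tMGw×1, tMgW×1, tMgw×1, tmGW×1, tmGw×1, tmgW×1, tmgw×1
TTMmGgWW gametes: TMGW×4, TMgW×4, TmGW×4, TmgW×4
TtMmGgWw×TTMmGgWW grid (16·16=256): TTMMGGWW=4 TTMMGGWw=4 TTMMGgWW=8 TTMMGgWw=8 TTMMggWW=4 TTMMggWw=4 TTMmGGWW=8 TTMmGGWw=8 TTMmGgWW=16 TTMmGgWw=16 TTMmggWW=8 TTMmggWw=8 TTmmGGWW=4 TTmmGGWw=4 TTmmGgWW=8 TTmmGgWw=8 TTmmggWW=4 TTmmggWw=4 TtMMGGWW=4 TtMMGGWw=4 TtMMGgWW=8 TtMMGgWw=8 TtMMggWW=4 TtMMggWw=4 TtMmGGWW=8 TtMmGGWw=8 TtMmGgWW=16 TtMmGgWw=16 TtMmggWW=8 TtMmggWw=8 TtmmGGWW=4 TtmmGGWw=4 TtmmGgWW=8 TtmmGgWw=8 TtmmggWW=4 TtmmggWw=4
TtMMGGWw hits 4/256; gcd=4; 4÷4/256÷4 = 1/64

P(TtMMGGWw) = 1/64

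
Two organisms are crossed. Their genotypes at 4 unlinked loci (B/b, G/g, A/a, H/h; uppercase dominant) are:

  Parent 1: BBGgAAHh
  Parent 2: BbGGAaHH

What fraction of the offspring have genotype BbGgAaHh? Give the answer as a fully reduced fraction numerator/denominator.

BBGgAAHh gametes: BGAH×4, BGAh×4, BgAH×4, BgAh×4
BbGGAaHH gametes: BGAH×4, BGaH×4, bGAH×4, bGaH×4
BBGgAAHh×BbGGAaHH grid (16·16=256): BBGGAAHH=16 BBGGAAHh=16 BBGGAaHH=16 BBGGAaHh=16 BBGgAAHH=16 BBGgAAHh=16 BBGgAaHH=16 BBGgAaHh=16 BbGGAAHH=16 BbGGAAHh=16 BbGGAaHH=16 BbGGAaHh=16 BbGgAAHH=16 BbGgAAHh=16 BbGgAaHH=16 BbGgAaHh=16
BbGgAaHh hits 16/256; gcd=16; 16÷16/256÷16 = 1/16

P(BbGgAaHh) = 1/16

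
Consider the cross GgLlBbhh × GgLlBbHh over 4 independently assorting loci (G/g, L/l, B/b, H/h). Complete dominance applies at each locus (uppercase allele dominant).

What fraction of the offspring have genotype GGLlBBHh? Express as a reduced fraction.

GgLlBbhh gametes: GLBh×2, GLbh×2, GlBh×2, Glbh×2, gLBh×2, gLbh×2, glBh×2, glbh×2
GgLlBbHh gametes: GLBH×1, GLBh×1, GLbH×1, GLbh×1, GlBH×1, GlBh×1, GlbH×1, Glbh×1, gLBH×1, gLBh×1, gLbH×1, gLbh×1, glBH×1, glBh×1, glbH×1, glbh×1
GgLlBbhh×GgLlBbHh grid (16·16=256): GGLLBBHh=2 GGLLBBhh=2 GGLLBbHh=4 GGLLBbhh=4 GGLLbbHh=2 GGLLbbhh=2 GGLlBBHh=4 GGLlBBhh=4 GGLlBbHh=8 GGLlBbhh=8 GGLlbbHh=4 GGLlbbhh=4 GGllBBHh=2 GGllBBhh=2 GGllBbHh=4 GGllBbhh=4 GGllbbHh=2 GGllbbhh=2 GgLLBBHh=4 GgLLBBhh=4 GgLLBbHh=8 GgLLBbhh=8 GgLLbbHh=4 GgLLbbhh=4 GgLlBBHh=8 GgLlBBhh=8 GgLlBbHh=16 GgLlBbhh=16 GgLlbbHh=8 GgLlbbhh=8 GgllBBHh=4 GgllBBhh=4 GgllBbHh=8 GgllBbhh=8 GgllbbHh=4 Ggllbbhh=4 ggLLBBHh=2 ggLLBBhh=2 ggLLBbHh=4 ggLLBbhh=4 ggLLbbHh=2 ggLLbbhh=2 ggLlBBHh=4 ggLlBBhh=4 ggLlBbHh=8 ggLlBbhh=8 ggLlbbHh=4 ggLlbbhh=4 ggllBBHh=2 ggllBBhh=2 ggllBbHh=4 ggllBbhh=4 ggllbbHh=2 ggllbbhh=2
GGLlBBHh hits 4/256; gcd=4; 4÷4/256÷4 = 1/64

P(GGLlBBHh) = 1/64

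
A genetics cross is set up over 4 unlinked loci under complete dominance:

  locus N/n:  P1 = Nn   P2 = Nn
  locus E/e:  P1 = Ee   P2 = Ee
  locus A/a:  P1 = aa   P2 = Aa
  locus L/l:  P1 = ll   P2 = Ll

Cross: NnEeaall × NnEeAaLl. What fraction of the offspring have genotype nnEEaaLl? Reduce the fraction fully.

P(nnEEaaLl) = 1/64

NnEeaall gametes: NEal×4, Neal×4, nEal×4, neal×4
NnEeAaLl gametes: NEAL×1, NEAl×1, NEaL×1, NEal×1, NeAL×1, NeAl×1, NeaL×1, Neal×1, nEAL×1, nEAl×1, nEaL×1, nEal×1, neAL×1, neAl×1, neaL×1, neal×1
NnEeaall×NnEeAaLl grid (16·16=256): NNEEAaLl=4 NNEEAall=4 NNEEaaLl=4 NNEEaall=4 NNEeAaLl=8 NNEeAall=8 NNEeaaLl=8 NNEeaall=8 NNeeAaLl=4 NNeeAall=4 NNeeaaLl=4 NNeeaall=4 NnEEAaLl=8 NnEEAall=8 NnEEaaLl=8 NnEEaall=8 NnEeAaLl=16 NnEeAall=16 NnEeaaLl=16 NnEeaall=16 NneeAaLl=8 NneeAall=8 NneeaaLl=8 Nneeaall=8 nnEEAaLl=4 nnEEAall=4 nnEEaaLl=4 nnEEaall=4 nnEeAaLl=8 nnEeAall=8 nnEeaaLl=8 nnEeaall=8 nneeAaLl=4 nneeAall=4 nneeaaLl=4 nneeaall=4
nnEEaaLl hits 4/256; gcd=4; 4÷4/256÷4 = 1/64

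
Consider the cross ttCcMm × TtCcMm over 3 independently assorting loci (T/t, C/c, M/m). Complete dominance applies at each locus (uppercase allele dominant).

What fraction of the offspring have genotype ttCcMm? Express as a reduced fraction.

ttCcMm gametes: tCM×2, tCm×2, tcM×2, tcm×2
TtCcMm gametes: TCM×1, TCm×1, TcM×1, Tcm×1, tCM×1, tCm×1, tcM×1, tcm×1
ttCcMm×TtCcMm grid (8·8=64): TtCCMM=2 TtCCMm=4 TtCCmm=2 TtCcMM=4 TtCcMm=8 TtCcmm=4 TtccMM=2 TtccMm=4 Ttccmm=2 ttCCMM=2 ttCCMm=4 ttCCmm=2 ttCcMM=4 ttCcMm=8 ttCcmm=4 ttccMM=2 ttccMm=4 ttccmm=2
ttCcMm hits 8/64; gcd=8; 8÷8/64÷8 = 1/8

P(ttCcMm) = 1/8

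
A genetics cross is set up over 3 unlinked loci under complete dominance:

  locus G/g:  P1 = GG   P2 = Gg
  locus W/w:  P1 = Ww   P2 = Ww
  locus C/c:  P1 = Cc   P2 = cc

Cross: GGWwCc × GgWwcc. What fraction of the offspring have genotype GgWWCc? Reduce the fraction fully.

GGWwCc gametes: GWC×2, GWc×2, GwC×2, Gwc×2
GgWwcc gametes: GWc×2, Gwc×2, gWc×2, gwc×2
GGWwCc×GgWwcc grid (8·8=64): GGWWCc=4 GGWWcc=4 GGWwCc=8 GGWwcc=8 GGwwCc=4 GGwwcc=4 GgWWCc=4 GgWWcc=4 GgWwCc=8 GgWwcc=8 GgwwCc=4 Ggwwcc=4
GgWWCc hits 4/64; gcd=4; 4÷4/64÷4 = 1/16

P(GgWWCc) = 1/16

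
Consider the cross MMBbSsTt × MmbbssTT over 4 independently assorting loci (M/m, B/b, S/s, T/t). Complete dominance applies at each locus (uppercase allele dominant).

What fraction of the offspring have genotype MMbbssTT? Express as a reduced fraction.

MMBbSsTt gametes: MBST×2, MBSt×2, MBsT×2, MBst×2, MbST×2, MbSt×2, MbsT×2, Mbst×2
MmbbssTT gametes: MbsT×8, mbsT×8
MMBbSsTt×MmbbssTT grid (16·16=256): MMBbSsTT=16 MMBbSsTt=16 MMBbssTT=16 MMBbssTt=16 MMbbSsTT=16 MMbbSsTt=16 MMbbssTT=16 MMbbssTt=16 MmBbSsTT=16 MmBbSsTt=16 MmBbssTT=16 MmBbssTt=16 MmbbSsTT=16 MmbbSsTt=16 MmbbssTT=16 MmbbssTt=16
MMbbssTT hits 16/256; gcd=16; 16÷16/256÷16 = 1/16

P(MMbbssTT) = 1/16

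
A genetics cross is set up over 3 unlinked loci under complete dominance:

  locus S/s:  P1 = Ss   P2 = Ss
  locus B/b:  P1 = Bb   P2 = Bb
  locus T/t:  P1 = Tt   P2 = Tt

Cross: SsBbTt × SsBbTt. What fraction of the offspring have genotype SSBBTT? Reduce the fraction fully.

SsBbTt gametes: SBT×1, SBt×1, SbT×1, Sbt×1, sBT×1, sBt×1, sbT×1, sbt×1
SsBbTt gametes: SBT×1, SBt×1, SbT×1, Sbt×1, sBT×1, sBt×1, sbT×1, sbt×1
SsBbTt×SsBbTt grid (8·8=64): SSBBTT=1 SSBBTt=2 SSBBtt=1 SSBbTT=2 SSBbTt=4 SSBbtt=2 SSbbTT=1 SSbbTt=2 SSbbtt=1 SsBBTT=2 SsBBTt=4 SsBBtt=2 SsBbTT=4 SsBbTt=8 SsBbtt=4 SsbbTT=2 SsbbTt=4 Ssbbtt=2 ssBBTT=1 ssBBTt=2 ssBBtt=1 ssBbTT=2 ssBbTt=4 ssBbtt=2 ssbbTT=1 ssbbTt=2 ssbbtt=1
SSBBTT hits 1/64; gcd=1; 1÷1/64÷1 = 1/64

P(SSBBTT) = 1/64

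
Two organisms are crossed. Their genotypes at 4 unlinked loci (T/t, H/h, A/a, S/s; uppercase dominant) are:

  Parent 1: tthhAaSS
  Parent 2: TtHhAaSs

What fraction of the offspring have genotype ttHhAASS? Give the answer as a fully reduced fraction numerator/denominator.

tthhAaSS gametes: thAS×8, thaS×8
TtHhAaSs gametes: THAS×1, THAs×1, THaS×1, THas×1, ThAS×1, ThAs×1, ThaS×1, Thas×1, tHAS×1, tHAs×1, tHaS×1, tHas×1, thAS×1, thAs×1, thaS×1, thas×1
tthhAaSS×TtHhAaSs grid (16·16=256): TtHhAASS=8 TtHhAASs=8 TtHhAaSS=16 TtHhAaSs=16 TtHhaaSS=8 TtHhaaSs=8 TthhAASS=8 TthhAASs=8 TthhAaSS=16 TthhAaSs=16 TthhaaSS=8 TthhaaSs=8 ttHhAASS=8 ttHhAASs=8 ttHhAaSS=16 ttHhAaSs=16 ttHhaaSS=8 ttHhaaSs=8 tthhAASS=8 tthhAASs=8 tthhAaSS=16 tthhAaSs=16 tthhaaSS=8 tthhaaSs=8
ttHhAASS hits 8/256; gcd=8; 8÷8/256÷8 = 1/32

P(ttHhAASS) = 1/32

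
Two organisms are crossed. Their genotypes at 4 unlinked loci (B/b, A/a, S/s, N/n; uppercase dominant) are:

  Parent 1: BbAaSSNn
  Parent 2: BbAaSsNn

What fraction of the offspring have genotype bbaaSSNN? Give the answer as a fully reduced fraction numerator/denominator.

P(bbaaSSNN) = 1/128

BbAaSSNn gametes: BASN×2, BASn×2, BaSN×2, BaSn×2, bASN×2, bASn×2, baSN×2, baSn×2
BbAaSsNn gametes: BASN×1, BASn×1, BAsN×1, BAsn×1, BaSN×1, BaSn×1, BasN×1, Basn×1, bASN×1, bASn×1, bAsN×1, bAsn×1, baSN×1, baSn×1, basN×1, basn×1
BbAaSSNn×BbAaSsNn grid (16·16=256): BBAASSNN=2 BBAASSNn=4 BBAASSnn=2 BBAASsNN=2 BBAASsNn=4 BBAASsnn=2 BBAaSSNN=4 BBAaSSNn=8 BBAaSSnn=4 BBAaSsNN=4 BBAaSsNn=8 BBAaSsnn=4 BBaaSSNN=2 BBaaSSNn=4 BBaaSSnn=2 BBaaSsNN=2 BBaaSsNn=4 BBaaSsnn=2 BbAASSNN=4 BbAASSNn=8 BbAASSnn=4 BbAASsNN=4 BbAASsNn=8 BbAASsnn=4 BbAaSSNN=8 BbAaSSNn=16 BbAaSSnn=8 BbAaSsNN=8 BbAaSsNn=16 BbAaSsnn=8 BbaaSSNN=4 BbaaSSNn=8 BbaaSSnn=4 BbaaSsNN=4 BbaaSsNn=8 BbaaSsnn=4 bbAASSNN=2 bbAASSNn=4 bbAASSnn=2 bbAASsNN=2 bbAASsNn=4 bbAASsnn=2 bbAaSSNN=4 bbAaSSNn=8 bbAaSSnn=4 bbAaSsNN=4 bbAaSsNn=8 bbAaSsnn=4 bbaaSSNN=2 bbaaSSNn=4 bbaaSSnn=2 bbaaSsNN=2 bbaaSsNn=4 bbaaSsnn=2
bbaaSSNN hits 2/256; gcd=2; 2÷2/256÷2 = 1/128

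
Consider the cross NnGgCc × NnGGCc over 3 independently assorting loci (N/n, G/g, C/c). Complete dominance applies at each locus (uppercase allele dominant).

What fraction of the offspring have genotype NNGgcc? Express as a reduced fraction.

NnGgCc gametes: NGC×1, NGc×1, NgC×1, Ngc×1, nGC×1, nGc×1, ngC×1, ngc×1
NnGGCc gametes: NGC×2, NGc×2, nGC×2, nGc×2
NnGgCc×NnGGCc grid (8·8=64): NNGGCC=2 NNGGCc=4 NNGGcc=2 NNGgCC=2 NNGgCc=4 NNGgcc=2 NnGGCC=4 NnGGCc=8 NnGGcc=4 NnGgCC=4 NnGgCc=8 NnGgcc=4 nnGGCC=2 nnGGCc=4 nnGGcc=2 nnGgCC=2 nnGgCc=4 nnGgcc=2
NNGgcc hits 2/64; gcd=2; 2÷2/64÷2 = 1/32

P(NNGgcc) = 1/32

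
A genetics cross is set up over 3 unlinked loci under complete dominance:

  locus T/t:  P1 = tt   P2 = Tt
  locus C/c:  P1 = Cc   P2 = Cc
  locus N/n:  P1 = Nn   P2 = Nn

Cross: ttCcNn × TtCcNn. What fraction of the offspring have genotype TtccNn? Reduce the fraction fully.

P(TtccNn) = 1/16

ttCcNn gametes: tCN×2, tCn×2, tcN×2, tcn×2
TtCcNn gametes: TCN×1, TCn×1, TcN×1, Tcn×1, tCN×1, tCn×1, tcN×1, tcn×1
ttCcNn×TtCcNn grid (8·8=64): TtCCNN=2 TtCCNn=4 TtCCnn=2 TtCcNN=4 TtCcNn=8 TtCcnn=4 TtccNN=2 TtccNn=4 Ttccnn=2 ttCCNN=2 ttCCNn=4 ttCCnn=2 ttCcNN=4 ttCcNn=8 ttCcnn=4 ttccNN=2 ttccNn=4 ttccnn=2
TtccNn hits 4/64; gcd=4; 4÷4/64÷4 = 1/16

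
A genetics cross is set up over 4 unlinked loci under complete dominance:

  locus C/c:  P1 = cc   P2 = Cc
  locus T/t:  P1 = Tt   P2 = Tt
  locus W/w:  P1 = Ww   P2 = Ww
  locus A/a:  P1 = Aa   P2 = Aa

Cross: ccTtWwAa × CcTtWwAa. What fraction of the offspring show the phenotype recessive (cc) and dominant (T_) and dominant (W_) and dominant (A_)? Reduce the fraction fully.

P(cc T_ W_ A_) = 27/128

ccTtWwAa gametes: cTWA×2, cTWa×2, cTwA×2, cTwa×2, ctWA×2, ctWa×2, ctwA×2, ctwa×2
CcTtWwAa gametes: CTWA×1, CTWa×1, CTwA×1, CTwa×1, CtWA×1, CtWa×1, CtwA×1, Ctwa×1, cTWA×1, cTWa×1, cTwA×1, cTwa×1, ctWA×1, ctWa×1, ctwA×1, ctwa×1
ccTtWwAa×CcTtWwAa grid (16·16=256): CcTTWWAA=2 CcTTWWAa=4 CcTTWWaa=2 CcTTWwAA=4 CcTTWwAa=8 CcTTWwaa=4 CcTTwwAA=2 CcTTwwAa=4 CcTTwwaa=2 CcTtWWAA=4 CcTtWWAa=8 CcTtWWaa=4 CcTtWwAA=8 CcTtWwAa=16 CcTtWwaa=8 CcTtwwAA=4 CcTtwwAa=8 CcTtwwaa=4 CcttWWAA=2 CcttWWAa=4 CcttWWaa=2 CcttWwAA=4 CcttWwAa=8 CcttWwaa=4 CcttwwAA=2 CcttwwAa=4 Ccttwwaa=2 ccTTWWAA=2 ccTTWWAa=4 ccTTWWaa=2 ccTTWwAA=4 ccTTWwAa=8 ccTTWwaa=4 ccTTwwAA=2 ccTTwwAa=4 ccTTwwaa=2 ccTtWWAA=4 ccTtWWAa=8 ccTtWWaa=4 ccTtWwAA=8 ccTtWwAa=16 ccTtWwaa=8 ccTtwwAA=4 ccTtwwAa=8 ccTtwwaa=4 ccttWWAA=2 ccttWWAa=4 ccttWWaa=2 ccttWwAA=4 ccttWwAa=8 ccttWwaa=4 ccttwwAA=2 ccttwwAa=4 ccttwwaa=2
cc T_ W_ A_ hits 54/256; gcd=2; 54÷2/256÷2 = 27/128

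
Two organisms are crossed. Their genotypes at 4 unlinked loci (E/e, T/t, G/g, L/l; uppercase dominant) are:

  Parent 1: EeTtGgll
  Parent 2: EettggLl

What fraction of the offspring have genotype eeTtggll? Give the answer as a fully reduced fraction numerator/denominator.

P(eeTtggll) = 1/32

EeTtGgll gametes: ETGl×2, ETgl×2, EtGl×2, Etgl×2, eTGl×2, eTgl×2, etGl×2, etgl×2
EettggLl gametes: EtgL×4, Etgl×4, etgL×4, etgl×4
EeTtGgll×EettggLl grid (16·16=256): EETtGgLl=8 EETtGgll=8 EETtggLl=8 EETtggll=8 EEttGgLl=8 EEttGgll=8 EEttggLl=8 EEttggll=8 EeTtGgLl=16 EeTtGgll=16 EeTtggLl=16 EeTtggll=16 EettGgLl=16 EettGgll=16 EettggLl=16 Eettggll=16 eeTtGgLl=8 eeTtGgll=8 eeTtggLl=8 eeTtggll=8 eettGgLl=8 eettGgll=8 eettggLl=8 eettggll=8
eeTtggll hits 8/256; gcd=8; 8÷8/256÷8 = 1/32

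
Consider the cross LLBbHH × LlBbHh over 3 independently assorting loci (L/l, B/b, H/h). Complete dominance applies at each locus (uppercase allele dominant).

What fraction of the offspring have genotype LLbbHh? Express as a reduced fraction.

LLBbHH gametes: LBH×4, LbH×4
LlBbHh gametes: LBH×1, LBh×1, LbH×1, Lbh×1, lBH×1, lBh×1, lbH×1, lbh×1
LLBbHH×LlBbHh grid (8·8=64): LLBBHH=4 LLBBHh=4 LLBbHH=8 LLBbHh=8 LLbbHH=4 LLbbHh=4 LlBBHH=4 LlBBHh=4 LlBbHH=8 LlBbHh=8 LlbbHH=4 LlbbHh=4
LLbbHh hits 4/64; gcd=4; 4÷4/64÷4 = 1/16

P(LLbbHh) = 1/16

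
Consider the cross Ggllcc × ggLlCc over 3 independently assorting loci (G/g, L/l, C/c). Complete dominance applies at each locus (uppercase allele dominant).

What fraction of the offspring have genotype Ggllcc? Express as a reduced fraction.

P(Ggllcc) = 1/8

Ggllcc gametes: Glc×4, glc×4
ggLlCc gametes: gLC×2, gLc×2, glC×2, glc×2
Ggllcc×ggLlCc grid (8·8=64): GgLlCc=8 GgLlcc=8 GgllCc=8 Ggllcc=8 ggLlCc=8 ggLlcc=8 ggllCc=8 ggllcc=8
Ggllcc hits 8/64; gcd=8; 8÷8/64÷8 = 1/8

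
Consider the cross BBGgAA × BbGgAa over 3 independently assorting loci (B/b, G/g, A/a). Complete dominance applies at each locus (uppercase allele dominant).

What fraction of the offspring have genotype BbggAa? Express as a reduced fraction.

P(BbggAa) = 1/16

BBGgAA gametes: BGA×4, BgA×4
BbGgAa gametes: BGA×1, BGa×1, BgA×1, Bga×1, bGA×1, bGa×1, bgA×1, bga×1
BBGgAA×BbGgAa grid (8·8=64): BBGGAA=4 BBGGAa=4 BBGgAA=8 BBGgAa=8 BBggAA=4 BBggAa=4 BbGGAA=4 BbGGAa=4 BbGgAA=8 BbGgAa=8 BbggAA=4 BbggAa=4
BbggAa hits 4/64; gcd=4; 4÷4/64÷4 = 1/16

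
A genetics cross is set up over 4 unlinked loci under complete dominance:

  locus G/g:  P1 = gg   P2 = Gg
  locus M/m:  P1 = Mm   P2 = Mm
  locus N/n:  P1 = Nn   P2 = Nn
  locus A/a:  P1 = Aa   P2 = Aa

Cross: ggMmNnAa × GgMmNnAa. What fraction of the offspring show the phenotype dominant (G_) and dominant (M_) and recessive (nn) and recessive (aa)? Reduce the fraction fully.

P(G_ M_ nn aa) = 3/128

ggMmNnAa gametes: gMNA×2, gMNa×2, gMnA×2, gMna×2, gmNA×2, gmNa×2, gmnA×2, gmna×2
GgMmNnAa gametes: GMNA×1, GMNa×1, GMnA×1, GMna×1, GmNA×1, GmNa×1, GmnA×1, Gmna×1, gMNA×1, gMNa×1, gMnA×1, gMna×1, gmNA×1, gmNa×1, gmnA×1, gmna×1
ggMmNnAa×GgMmNnAa grid (16·16=256): GgMMNNAA=2 GgMMNNAa=4 GgMMNNaa=2 GgMMNnAA=4 GgMMNnAa=8 GgMMNnaa=4 GgMMnnAA=2 GgMMnnAa=4 GgMMnnaa=2 GgMmNNAA=4 GgMmNNAa=8 GgMmNNaa=4 GgMmNnAA=8 GgMmNnAa=16 GgMmNnaa=8 GgMmnnAA=4 GgMmnnAa=8 GgMmnnaa=4 GgmmNNAA=2 GgmmNNAa=4 GgmmNNaa=2 GgmmNnAA=4 GgmmNnAa=8 GgmmNnaa=4 GgmmnnAA=2 GgmmnnAa=4 Ggmmnnaa=2 ggMMNNAA=2 ggMMNNAa=4 ggMMNNaa=2 ggMMNnAA=4 ggMMNnAa=8 ggMMNnaa=4 ggMMnnAA=2 ggMMnnAa=4 ggMMnnaa=2 ggMmNNAA=4 ggMmNNAa=8 ggMmNNaa=4 ggMmNnAA=8 ggMmNnAa=16 ggMmNnaa=8 ggMmnnAA=4 ggMmnnAa=8 ggMmnnaa=4 ggmmNNAA=2 ggmmNNAa=4 ggmmNNaa=2 ggmmNnAA=4 ggmmNnAa=8 ggmmNnaa=4 ggmmnnAA=2 ggmmnnAa=4 ggmmnnaa=2
G_ M_ nn aa hits 6/256; gcd=2; 6÷2/256÷2 = 3/128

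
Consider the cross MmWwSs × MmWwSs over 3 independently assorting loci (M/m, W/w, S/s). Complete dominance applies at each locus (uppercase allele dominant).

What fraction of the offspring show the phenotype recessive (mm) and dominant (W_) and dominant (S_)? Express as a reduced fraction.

P(mm W_ S_) = 9/64

MmWwSs gametes: MWS×1, MWs×1, MwS×1, Mws×1, mWS×1, mWs×1, mwS×1, mws×1
MmWwSs gametes: MWS×1, MWs×1, MwS×1, Mws×1, mWS×1, mWs×1, mwS×1, mws×1
MmWwSs×MmWwSs grid (8·8=64): MMWWSS=1 MMWWSs=2 MMWWss=1 MMWwSS=2 MMWwSs=4 MMWwss=2 MMwwSS=1 MMwwSs=2 MMwwss=1 MmWWSS=2 MmWWSs=4 MmWWss=2 MmWwSS=4 MmWwSs=8 MmWwss=4 MmwwSS=2 MmwwSs=4 Mmwwss=2 mmWWSS=1 mmWWSs=2 mmWWss=1 mmWwSS=2 mmWwSs=4 mmWwss=2 mmwwSS=1 mmwwSs=2 mmwwss=1
mm W_ S_ hits 9/64; gcd=1; 9÷1/64÷1 = 9/64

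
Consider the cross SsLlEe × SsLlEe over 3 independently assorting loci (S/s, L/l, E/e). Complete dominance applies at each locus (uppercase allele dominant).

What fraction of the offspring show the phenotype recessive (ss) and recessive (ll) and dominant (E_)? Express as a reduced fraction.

SsLlEe gametes: SLE×1, SLe×1, SlE×1, Sle×1, sLE×1, sLe×1, slE×1, sle×1
SsLlEe gametes: SLE×1, SLe×1, SlE×1, Sle×1, sLE×1, sLe×1, slE×1, sle×1
SsLlEe×SsLlEe grid (8·8=64): SSLLEE=1 SSLLEe=2 SSLLee=1 SSLlEE=2 SSLlEe=4 SSLlee=2 SSllEE=1 SSllEe=2 SSllee=1 SsLLEE=2 SsLLEe=4 SsLLee=2 SsLlEE=4 SsLlEe=8 SsLlee=4 SsllEE=2 SsllEe=4 Ssllee=2 ssLLEE=1 ssLLEe=2 ssLLee=1 ssLlEE=2 ssLlEe=4 ssLlee=2 ssllEE=1 ssllEe=2 ssllee=1
ss ll E_ hits 3/64; gcd=1; 3÷1/64÷1 = 3/64

P(ss ll E_) = 3/64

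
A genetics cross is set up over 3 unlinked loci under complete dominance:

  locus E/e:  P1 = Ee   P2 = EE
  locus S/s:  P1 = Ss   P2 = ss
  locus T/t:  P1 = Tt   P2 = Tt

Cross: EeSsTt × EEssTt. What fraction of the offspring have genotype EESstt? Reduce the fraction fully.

P(EESstt) = 1/16

EeSsTt gametes: EST×1, ESt×1, EsT×1, Est×1, eST×1, eSt×1, esT×1, est×1
EEssTt gametes: EsT×4, Est×4
EeSsTt×EEssTt grid (8·8=64): EESsTT=4 EESsTt=8 EESstt=4 EEssTT=4 EEssTt=8 EEsstt=4 EeSsTT=4 EeSsTt=8 EeSstt=4 EessTT=4 EessTt=8 Eesstt=4
EESstt hits 4/64; gcd=4; 4÷4/64÷4 = 1/16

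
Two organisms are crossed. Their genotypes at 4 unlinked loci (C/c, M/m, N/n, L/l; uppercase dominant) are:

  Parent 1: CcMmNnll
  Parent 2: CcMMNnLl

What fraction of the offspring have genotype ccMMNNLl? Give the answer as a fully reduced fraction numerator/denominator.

P(ccMMNNLl) = 1/64

CcMmNnll gametes: CMNl×2, CMnl×2, CmNl×2, Cmnl×2, cMNl×2, cMnl×2, cmNl×2, cmnl×2
CcMMNnLl gametes: CMNL×2, CMNl×2, CMnL×2, CMnl×2, cMNL×2, cMNl×2, cMnL×2, cMnl×2
CcMmNnll×CcMMNnLl grid (16·16=256): CCMMNNLl=4 CCMMNNll=4 CCMMNnLl=8 CCMMNnll=8 CCMMnnLl=4 CCMMnnll=4 CCMmNNLl=4 CCMmNNll=4 CCMmNnLl=8 CCMmNnll=8 CCMmnnLl=4 CCMmnnll=4 CcMMNNLl=8 CcMMNNll=8 CcMMNnLl=16 CcMMNnll=16 CcMMnnLl=8 CcMMnnll=8 CcMmNNLl=8 CcMmNNll=8 CcMmNnLl=16 CcMmNnll=16 CcMmnnLl=8 CcMmnnll=8 ccMMNNLl=4 ccMMNNll=4 ccMMNnLl=8 ccMMNnll=8 ccMMnnLl=4 ccMMnnll=4 ccMmNNLl=4 ccMmNNll=4 ccMmNnLl=8 ccMmNnll=8 ccMmnnLl=4 ccMmnnll=4
ccMMNNLl hits 4/256; gcd=4; 4÷4/256÷4 = 1/64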